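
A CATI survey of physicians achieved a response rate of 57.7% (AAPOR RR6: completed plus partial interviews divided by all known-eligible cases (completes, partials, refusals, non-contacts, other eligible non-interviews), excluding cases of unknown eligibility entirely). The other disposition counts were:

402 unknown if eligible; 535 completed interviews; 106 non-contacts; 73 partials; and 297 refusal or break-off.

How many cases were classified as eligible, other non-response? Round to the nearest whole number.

Num = 535 + 73 = 608
RR6 = 608 / D = 0.577
D = 608 / 0.577 = 1053.7
Remaining denominator categories sum to 1011
eligible, other non-response = 1053.7 − 1011 ≈ 43

43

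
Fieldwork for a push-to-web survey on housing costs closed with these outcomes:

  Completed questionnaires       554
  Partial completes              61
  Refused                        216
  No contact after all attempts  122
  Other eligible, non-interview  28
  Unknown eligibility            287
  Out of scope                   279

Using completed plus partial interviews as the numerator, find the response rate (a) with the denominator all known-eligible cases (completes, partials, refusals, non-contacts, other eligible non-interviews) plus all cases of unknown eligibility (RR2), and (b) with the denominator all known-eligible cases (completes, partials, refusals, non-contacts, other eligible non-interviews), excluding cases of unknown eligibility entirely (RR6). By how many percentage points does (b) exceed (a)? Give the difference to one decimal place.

Numerator → 554 + 61 = 615
Base → 554 + 61 + 216 + 122 + 28 + 287 = 1268
RR2 = 615 / 1268 = 0.4850
Base → 554 + 61 + 216 + 122 + 28 = 981
RR6 = 615 / 981 = 0.6269
Difference = 62.69 − 48.50 = 14.19 percentage points

14.2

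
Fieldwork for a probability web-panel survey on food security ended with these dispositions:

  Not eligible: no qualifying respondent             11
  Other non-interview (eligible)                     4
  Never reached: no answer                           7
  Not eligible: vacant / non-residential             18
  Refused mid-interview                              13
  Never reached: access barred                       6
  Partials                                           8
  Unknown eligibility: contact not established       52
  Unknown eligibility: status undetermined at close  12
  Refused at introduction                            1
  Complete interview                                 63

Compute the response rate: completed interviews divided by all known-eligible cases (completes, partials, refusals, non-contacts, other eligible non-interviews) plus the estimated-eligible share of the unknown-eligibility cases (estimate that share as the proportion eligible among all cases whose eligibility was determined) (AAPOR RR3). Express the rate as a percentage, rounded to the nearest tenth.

41.5%

Refusal or break-off = 1 + 13 = 14
No answer / not reached = 7 + 6 = 13
Undetermined eligibility = 52 + 12 = 64
Ineligible = 11 + 18 = 29
Numerator: 63
Known eligible: 63 + 8 + 14 + 13 + 4 = 102
e = 102 / (102 + 29) = 102 / 131 = 0.7786
e × U: 0.7786 × 64 = 49.83
Base: 102 + 49.83 = 151.83
RR3 = 63 / 151.83 = 0.4149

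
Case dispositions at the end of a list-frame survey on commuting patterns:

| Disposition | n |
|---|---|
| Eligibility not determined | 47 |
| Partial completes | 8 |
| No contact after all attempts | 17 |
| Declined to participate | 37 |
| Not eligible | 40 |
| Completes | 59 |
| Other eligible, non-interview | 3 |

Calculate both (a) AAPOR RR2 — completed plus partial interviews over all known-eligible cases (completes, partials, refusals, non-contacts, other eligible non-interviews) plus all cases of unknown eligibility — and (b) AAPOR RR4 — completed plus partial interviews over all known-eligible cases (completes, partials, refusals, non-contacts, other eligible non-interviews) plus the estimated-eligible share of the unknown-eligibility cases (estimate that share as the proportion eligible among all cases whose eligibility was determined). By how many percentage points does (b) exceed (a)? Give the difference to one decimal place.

Top: 59 + 8 = 67
Denominator: 59 + 8 + 37 + 17 + 3 + 47 = 171
RR2 = 67 / 171 = 0.3918
Eligible (known): 59 + 8 + 37 + 17 + 3 = 124
e = 124 / (124 + 40) = 124 / 164 = 0.7561
e × U: 0.7561 × 47 = 35.54
Denominator: 124 + 35.54 = 159.54
RR4 = 67 / 159.54 = 0.4200
Difference = 42.00 − 39.18 = 2.82 percentage points

2.8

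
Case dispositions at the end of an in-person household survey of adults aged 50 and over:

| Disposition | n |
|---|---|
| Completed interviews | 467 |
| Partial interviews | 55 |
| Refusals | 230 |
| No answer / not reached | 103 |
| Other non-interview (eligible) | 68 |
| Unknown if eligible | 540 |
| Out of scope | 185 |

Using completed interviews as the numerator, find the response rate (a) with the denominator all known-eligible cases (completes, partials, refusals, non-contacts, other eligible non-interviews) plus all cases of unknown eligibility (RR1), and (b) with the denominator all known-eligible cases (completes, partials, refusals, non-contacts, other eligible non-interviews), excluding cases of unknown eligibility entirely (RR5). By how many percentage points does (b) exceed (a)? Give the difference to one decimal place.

Top = 467
Denom = 467 + 55 + 230 + 103 + 68 + 540 = 1463
RR1 = 467 / 1463 = 0.3192
Denom = 467 + 55 + 230 + 103 + 68 = 923
RR5 = 467 / 923 = 0.5060
Difference = 50.60 − 31.92 = 18.68 percentage points

18.7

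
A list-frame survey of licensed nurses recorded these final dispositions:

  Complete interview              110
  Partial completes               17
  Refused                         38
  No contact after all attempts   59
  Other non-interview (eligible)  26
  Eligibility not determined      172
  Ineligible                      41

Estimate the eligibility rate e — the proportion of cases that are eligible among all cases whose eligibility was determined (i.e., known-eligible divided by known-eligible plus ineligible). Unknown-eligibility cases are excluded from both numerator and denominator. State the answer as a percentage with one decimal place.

Known eligible = 110 + 17 + 38 + 59 + 26 = 250
e = 250 / (250 + 41) = 250 / 291 = 0.8591

85.9%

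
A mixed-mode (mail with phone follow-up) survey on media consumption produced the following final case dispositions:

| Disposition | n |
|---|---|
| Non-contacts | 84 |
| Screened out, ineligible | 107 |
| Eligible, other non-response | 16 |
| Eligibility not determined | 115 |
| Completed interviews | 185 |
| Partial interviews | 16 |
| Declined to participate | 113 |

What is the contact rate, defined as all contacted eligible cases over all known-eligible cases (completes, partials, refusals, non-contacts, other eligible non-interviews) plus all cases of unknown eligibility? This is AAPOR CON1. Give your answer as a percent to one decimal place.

62.4%

Numerator = 185 + 16 + 113 + 16 = 330
Denom = 185 + 16 + 113 + 84 + 16 + 115 = 529
CON1 = 330 / 529 = 0.6238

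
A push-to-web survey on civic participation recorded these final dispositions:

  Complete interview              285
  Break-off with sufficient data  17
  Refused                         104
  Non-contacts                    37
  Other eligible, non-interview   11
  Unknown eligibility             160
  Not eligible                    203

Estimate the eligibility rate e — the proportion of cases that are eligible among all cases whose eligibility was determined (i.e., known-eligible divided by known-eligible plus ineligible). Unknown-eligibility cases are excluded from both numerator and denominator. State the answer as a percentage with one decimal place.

Determined eligible = 285 + 17 + 104 + 37 + 11 = 454
e = 454 / (454 + 203) = 454 / 657 = 0.6910

69.1%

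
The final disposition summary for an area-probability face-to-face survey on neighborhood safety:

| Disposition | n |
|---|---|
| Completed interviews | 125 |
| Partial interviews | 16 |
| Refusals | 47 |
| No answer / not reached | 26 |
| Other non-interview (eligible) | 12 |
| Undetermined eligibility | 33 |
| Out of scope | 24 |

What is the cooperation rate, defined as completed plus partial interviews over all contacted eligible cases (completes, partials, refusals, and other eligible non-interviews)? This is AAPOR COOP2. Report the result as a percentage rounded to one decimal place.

70.5%

Numerator = 125 + 16 = 141
Denominator = 125 + 16 + 47 + 12 = 200
COOP2 = 141 / 200 = 0.7050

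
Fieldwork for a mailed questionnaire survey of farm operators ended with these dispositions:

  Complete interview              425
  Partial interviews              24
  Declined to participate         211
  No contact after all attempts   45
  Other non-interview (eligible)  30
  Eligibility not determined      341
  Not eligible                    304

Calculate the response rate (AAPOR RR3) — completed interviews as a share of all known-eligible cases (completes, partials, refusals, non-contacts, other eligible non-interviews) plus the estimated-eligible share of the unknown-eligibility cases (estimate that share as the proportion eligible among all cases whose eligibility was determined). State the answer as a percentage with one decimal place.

Numerator = 425
Determined eligible = 425 + 24 + 211 + 45 + 30 = 735
e = 735 / (735 + 304) = 735 / 1039 = 0.7074
Eligible share of unknowns = 0.7074 × 341 = 241.22
Base = 735 + 241.22 = 976.22
RR3 = 425 / 976.22 = 0.4354

43.5%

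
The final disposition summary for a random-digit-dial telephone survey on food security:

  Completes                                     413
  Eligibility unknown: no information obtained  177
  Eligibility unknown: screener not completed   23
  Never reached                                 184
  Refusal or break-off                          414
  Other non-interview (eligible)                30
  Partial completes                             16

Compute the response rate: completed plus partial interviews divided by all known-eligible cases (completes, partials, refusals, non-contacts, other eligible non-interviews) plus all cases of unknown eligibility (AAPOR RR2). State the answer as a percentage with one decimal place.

34.1%

Eligibility not determined = 23 + 177 = 200
Num = 413 + 16 = 429
Denom = 413 + 16 + 414 + 184 + 30 + 200 = 1257
RR2 = 429 / 1257 = 0.3413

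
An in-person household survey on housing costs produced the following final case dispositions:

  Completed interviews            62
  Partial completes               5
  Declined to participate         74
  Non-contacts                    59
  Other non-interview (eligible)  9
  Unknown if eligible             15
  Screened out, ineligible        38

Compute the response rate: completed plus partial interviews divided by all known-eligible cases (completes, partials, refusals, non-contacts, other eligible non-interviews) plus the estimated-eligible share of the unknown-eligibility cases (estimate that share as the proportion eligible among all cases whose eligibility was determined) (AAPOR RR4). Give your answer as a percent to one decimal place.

30.2%

Num: 62 + 5 = 67
Determined eligible: 62 + 5 + 74 + 59 + 9 = 209
e = 209 / (209 + 38) = 209 / 247 = 0.8462
Estimated eligible among unknowns: 0.8462 × 15 = 12.69
Base: 209 + 12.69 = 221.69
RR4 = 67 / 221.69 = 0.3022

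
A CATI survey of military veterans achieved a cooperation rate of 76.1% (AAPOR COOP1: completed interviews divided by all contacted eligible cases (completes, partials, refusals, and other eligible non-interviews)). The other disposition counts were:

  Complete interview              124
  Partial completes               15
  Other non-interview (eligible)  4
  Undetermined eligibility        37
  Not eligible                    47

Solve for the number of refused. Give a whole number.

20

COOP1 = 124 / D = 0.761
D = 124 / 0.761 = 162.9
Other denominator terms total 143
refused = 162.9 − 143 ≈ 20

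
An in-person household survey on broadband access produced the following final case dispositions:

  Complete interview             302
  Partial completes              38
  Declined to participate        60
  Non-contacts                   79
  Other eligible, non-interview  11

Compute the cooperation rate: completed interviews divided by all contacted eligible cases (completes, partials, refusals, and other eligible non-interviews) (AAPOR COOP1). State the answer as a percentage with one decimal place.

Numerator: 302
Denom: 302 + 38 + 60 + 11 = 411
COOP1 = 302 / 411 = 0.7348

73.5%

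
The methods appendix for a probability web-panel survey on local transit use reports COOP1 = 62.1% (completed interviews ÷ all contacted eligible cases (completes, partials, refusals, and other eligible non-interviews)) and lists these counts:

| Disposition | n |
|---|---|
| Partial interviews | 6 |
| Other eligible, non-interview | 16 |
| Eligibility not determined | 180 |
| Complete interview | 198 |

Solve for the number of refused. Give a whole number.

99

COOP1 = 198 / D = 0.621
D = 198 / 0.621 = 318.8
Remaining denominator categories sum to 220
refused = 318.8 − 220 ≈ 99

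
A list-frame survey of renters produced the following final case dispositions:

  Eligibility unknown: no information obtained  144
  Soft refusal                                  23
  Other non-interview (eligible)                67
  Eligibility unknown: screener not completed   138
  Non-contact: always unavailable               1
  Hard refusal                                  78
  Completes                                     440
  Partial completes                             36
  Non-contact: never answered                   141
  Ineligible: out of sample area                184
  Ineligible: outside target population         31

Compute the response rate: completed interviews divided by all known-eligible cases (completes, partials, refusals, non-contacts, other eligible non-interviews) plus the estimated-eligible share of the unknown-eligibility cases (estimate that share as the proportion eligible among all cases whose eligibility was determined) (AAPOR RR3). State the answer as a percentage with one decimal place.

43.7%

Refusals = 78 + 23 = 101
No contact after all attempts = 141 + 1 = 142
Unknown eligibility = 138 + 144 = 282
Ineligible = 31 + 184 = 215
Num → 440
Determined eligible → 440 + 36 + 101 + 142 + 67 = 786
e = 786 / (786 + 215) = 786 / 1001 = 0.7852
Estimated eligible among unknowns → 0.7852 × 282 = 221.43
Denom → 786 + 221.43 = 1007.43
RR3 = 440 / 1007.43 = 0.4368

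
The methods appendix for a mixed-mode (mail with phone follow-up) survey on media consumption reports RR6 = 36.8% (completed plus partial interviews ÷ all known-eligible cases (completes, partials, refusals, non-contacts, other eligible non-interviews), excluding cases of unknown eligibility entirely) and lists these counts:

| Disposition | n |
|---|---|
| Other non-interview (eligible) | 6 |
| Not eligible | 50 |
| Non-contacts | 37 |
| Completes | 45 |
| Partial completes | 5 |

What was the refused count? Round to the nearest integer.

43

Num: 45 + 5 = 50
RR6 = 50 / D = 0.368
D = 50 / 0.368 = 135.9
Other denominator terms total 93
refused = 135.9 − 93 ≈ 43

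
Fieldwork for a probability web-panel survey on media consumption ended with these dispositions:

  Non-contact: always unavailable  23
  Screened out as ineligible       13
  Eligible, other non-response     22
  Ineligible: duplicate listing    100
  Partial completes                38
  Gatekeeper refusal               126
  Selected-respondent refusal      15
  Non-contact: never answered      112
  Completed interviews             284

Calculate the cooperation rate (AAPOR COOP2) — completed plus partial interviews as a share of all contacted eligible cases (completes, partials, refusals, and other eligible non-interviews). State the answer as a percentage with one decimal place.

Refused = 126 + 15 = 141
Never reached = 112 + 23 = 135
Out of scope = 13 + 100 = 113
Numerator: 284 + 38 = 322
Base: 284 + 38 + 141 + 22 = 485
COOP2 = 322 / 485 = 0.6639

66.4%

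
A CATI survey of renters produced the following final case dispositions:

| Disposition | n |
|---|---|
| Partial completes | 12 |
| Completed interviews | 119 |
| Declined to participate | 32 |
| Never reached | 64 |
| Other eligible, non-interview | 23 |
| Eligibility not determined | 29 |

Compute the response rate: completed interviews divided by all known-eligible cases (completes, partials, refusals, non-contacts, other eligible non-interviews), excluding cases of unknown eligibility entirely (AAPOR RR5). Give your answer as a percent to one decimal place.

Numerator: 119
Denominator: 119 + 12 + 32 + 64 + 23 = 250
RR5 = 119 / 250 = 0.4760

47.6%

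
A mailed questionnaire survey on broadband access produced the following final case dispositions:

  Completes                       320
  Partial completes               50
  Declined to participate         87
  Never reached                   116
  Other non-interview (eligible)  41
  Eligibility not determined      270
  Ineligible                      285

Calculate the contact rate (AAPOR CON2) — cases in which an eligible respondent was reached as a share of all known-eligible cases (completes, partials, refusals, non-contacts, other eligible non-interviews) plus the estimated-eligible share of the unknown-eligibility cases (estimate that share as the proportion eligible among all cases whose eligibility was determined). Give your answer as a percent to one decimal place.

62.4%

Numerator → 320 + 50 + 87 + 41 = 498
Known eligible → 320 + 50 + 87 + 116 + 41 = 614
e = 614 / (614 + 285) = 614 / 899 = 0.6830
Estimated eligible among unknowns → 0.6830 × 270 = 184.41
Denom → 614 + 184.41 = 798.41
CON2 = 498 / 798.41 = 0.6237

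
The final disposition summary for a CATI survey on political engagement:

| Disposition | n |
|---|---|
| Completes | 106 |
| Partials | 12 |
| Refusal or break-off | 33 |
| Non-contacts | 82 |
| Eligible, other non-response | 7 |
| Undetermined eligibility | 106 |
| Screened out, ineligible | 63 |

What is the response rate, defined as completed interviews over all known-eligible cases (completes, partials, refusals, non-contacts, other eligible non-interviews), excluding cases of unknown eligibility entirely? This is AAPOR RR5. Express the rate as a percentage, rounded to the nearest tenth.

44.2%

Num → 106
Denominator → 106 + 12 + 33 + 82 + 7 = 240
RR5 = 106 / 240 = 0.4417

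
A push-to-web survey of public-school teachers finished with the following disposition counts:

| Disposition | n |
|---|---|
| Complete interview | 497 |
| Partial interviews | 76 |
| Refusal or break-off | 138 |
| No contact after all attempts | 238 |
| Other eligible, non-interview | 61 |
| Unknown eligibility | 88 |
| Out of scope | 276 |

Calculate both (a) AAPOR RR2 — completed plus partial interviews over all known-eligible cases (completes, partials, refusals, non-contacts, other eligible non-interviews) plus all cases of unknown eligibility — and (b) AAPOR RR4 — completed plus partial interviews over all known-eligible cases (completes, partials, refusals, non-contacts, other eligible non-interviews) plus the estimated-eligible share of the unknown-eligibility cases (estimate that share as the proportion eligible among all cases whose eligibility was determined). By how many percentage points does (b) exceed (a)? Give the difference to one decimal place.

Num: 497 + 76 = 573
Denominator: 497 + 76 + 138 + 238 + 61 + 88 = 1098
RR2 = 573 / 1098 = 0.5219
Eligible (known): 497 + 76 + 138 + 238 + 61 = 1010
e = 1010 / (1010 + 276) = 1010 / 1286 = 0.7854
Eligible share of unknowns: 0.7854 × 88 = 69.12
Denominator: 1010 + 69.12 = 1079.12
RR4 = 573 / 1079.12 = 0.5310
Difference = 53.10 − 52.19 = 0.91 percentage points

0.9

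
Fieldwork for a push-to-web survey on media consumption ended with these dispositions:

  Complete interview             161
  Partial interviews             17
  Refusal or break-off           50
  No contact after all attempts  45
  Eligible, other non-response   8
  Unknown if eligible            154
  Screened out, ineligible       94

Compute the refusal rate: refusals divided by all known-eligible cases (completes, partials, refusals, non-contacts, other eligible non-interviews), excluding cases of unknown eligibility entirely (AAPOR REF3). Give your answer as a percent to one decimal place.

Numerator = 50
Base = 161 + 17 + 50 + 45 + 8 = 281
REF3 = 50 / 281 = 0.1779

17.8%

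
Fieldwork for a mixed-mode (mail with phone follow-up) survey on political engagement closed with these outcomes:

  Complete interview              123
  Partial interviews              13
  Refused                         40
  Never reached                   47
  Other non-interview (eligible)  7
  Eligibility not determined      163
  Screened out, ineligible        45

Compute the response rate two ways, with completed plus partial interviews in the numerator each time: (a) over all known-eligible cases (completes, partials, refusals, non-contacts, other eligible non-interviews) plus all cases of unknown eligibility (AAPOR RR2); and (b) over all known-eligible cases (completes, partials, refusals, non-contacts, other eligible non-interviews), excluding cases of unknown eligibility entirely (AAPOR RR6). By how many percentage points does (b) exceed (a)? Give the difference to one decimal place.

24.5

Top → 123 + 13 = 136
Denom → 123 + 13 + 40 + 47 + 7 + 163 = 393
RR2 = 136 / 393 = 0.3461
Denom → 123 + 13 + 40 + 47 + 7 = 230
RR6 = 136 / 230 = 0.5913
Difference = 59.13 − 34.61 = 24.52 percentage points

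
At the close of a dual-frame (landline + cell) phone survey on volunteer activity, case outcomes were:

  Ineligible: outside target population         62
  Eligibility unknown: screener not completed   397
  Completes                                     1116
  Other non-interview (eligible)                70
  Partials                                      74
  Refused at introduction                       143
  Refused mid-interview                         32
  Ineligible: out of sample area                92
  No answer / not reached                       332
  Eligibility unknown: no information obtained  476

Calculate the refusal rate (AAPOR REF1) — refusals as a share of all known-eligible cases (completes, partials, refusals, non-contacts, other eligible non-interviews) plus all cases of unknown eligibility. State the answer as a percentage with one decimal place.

6.6%

Declined to participate = 143 + 32 = 175
Unknown if eligible = 397 + 476 = 873
Not eligible = 62 + 92 = 154
Top = 175
Denominator = 1116 + 74 + 175 + 332 + 70 + 873 = 2640
REF1 = 175 / 2640 = 0.0663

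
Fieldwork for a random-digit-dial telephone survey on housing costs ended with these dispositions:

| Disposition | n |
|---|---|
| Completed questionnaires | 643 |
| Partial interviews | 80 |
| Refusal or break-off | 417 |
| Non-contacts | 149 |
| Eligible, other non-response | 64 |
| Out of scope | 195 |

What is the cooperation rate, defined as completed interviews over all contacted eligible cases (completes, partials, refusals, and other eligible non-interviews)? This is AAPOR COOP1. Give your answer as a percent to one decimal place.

53.4%

Numerator → 643
Denominator → 643 + 80 + 417 + 64 = 1204
COOP1 = 643 / 1204 = 0.5341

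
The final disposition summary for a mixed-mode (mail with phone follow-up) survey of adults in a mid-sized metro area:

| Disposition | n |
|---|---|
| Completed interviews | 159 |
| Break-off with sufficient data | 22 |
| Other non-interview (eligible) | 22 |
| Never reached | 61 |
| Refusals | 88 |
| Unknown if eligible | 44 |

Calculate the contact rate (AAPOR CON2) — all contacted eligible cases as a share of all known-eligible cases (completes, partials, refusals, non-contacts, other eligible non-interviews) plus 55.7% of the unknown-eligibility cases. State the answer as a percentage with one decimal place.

77.3%

Top: 159 + 22 + 88 + 22 = 291
Known eligible: 159 + 22 + 88 + 61 + 22 = 352
Estimated eligible among unknowns: 0.5570 × 44 = 24.51
Denom: 352 + 24.51 = 376.51
CON2 = 291 / 376.51 = 0.7729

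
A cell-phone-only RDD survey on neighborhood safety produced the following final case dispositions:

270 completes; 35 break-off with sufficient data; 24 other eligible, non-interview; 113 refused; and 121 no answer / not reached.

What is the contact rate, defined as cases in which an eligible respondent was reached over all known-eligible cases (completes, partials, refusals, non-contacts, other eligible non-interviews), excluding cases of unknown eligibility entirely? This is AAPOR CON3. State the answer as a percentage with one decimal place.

78.5%

Num → 270 + 35 + 113 + 24 = 442
Denom → 270 + 35 + 113 + 121 + 24 = 563
CON3 = 442 / 563 = 0.7851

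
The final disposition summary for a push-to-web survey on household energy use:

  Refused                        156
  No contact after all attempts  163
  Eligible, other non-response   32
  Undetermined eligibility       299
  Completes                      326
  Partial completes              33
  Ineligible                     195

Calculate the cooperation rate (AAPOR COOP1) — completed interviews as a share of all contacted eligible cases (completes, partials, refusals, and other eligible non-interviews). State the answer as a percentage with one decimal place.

59.6%

Num → 326
Denominator → 326 + 33 + 156 + 32 = 547
COOP1 = 326 / 547 = 0.5960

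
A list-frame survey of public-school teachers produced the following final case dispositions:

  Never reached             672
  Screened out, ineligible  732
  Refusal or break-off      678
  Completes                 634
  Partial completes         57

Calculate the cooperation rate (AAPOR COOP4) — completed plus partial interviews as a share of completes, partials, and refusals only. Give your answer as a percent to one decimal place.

Num → 634 + 57 = 691
Base → 634 + 57 + 678 = 1369
COOP4 = 691 / 1369 = 0.5047

50.5%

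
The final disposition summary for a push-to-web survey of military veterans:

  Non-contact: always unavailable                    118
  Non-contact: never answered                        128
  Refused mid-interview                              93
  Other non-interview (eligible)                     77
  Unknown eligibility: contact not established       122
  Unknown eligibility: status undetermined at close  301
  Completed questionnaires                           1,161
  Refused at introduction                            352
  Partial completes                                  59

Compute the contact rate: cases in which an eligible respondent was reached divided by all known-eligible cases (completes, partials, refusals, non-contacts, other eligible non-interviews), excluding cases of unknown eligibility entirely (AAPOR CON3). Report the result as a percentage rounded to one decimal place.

87.6%

Refusals = 352 + 93 = 445
Never reached = 128 + 118 = 246
Eligibility not determined = 122 + 301 = 423
Num: 1161 + 59 + 445 + 77 = 1742
Denom: 1161 + 59 + 445 + 246 + 77 = 1988
CON3 = 1742 / 1988 = 0.8763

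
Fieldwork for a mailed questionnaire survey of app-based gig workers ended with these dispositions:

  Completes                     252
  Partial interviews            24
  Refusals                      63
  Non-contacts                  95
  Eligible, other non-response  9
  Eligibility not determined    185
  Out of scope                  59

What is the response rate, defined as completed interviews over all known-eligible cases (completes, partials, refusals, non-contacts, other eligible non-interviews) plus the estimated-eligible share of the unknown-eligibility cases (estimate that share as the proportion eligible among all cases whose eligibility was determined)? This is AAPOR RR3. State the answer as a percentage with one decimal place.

41.6%

Numerator: 252
Determined eligible: 252 + 24 + 63 + 95 + 9 = 443
e = 443 / (443 + 59) = 443 / 502 = 0.8825
e × U: 0.8825 × 185 = 163.26
Denom: 443 + 163.26 = 606.26
RR3 = 252 / 606.26 = 0.4157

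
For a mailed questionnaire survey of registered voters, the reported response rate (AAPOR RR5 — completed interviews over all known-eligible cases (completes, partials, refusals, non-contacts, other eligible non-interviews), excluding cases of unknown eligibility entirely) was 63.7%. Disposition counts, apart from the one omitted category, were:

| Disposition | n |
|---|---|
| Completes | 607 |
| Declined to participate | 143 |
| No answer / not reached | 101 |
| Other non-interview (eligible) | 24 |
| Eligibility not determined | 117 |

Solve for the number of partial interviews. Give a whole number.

78

RR5 = 607 / D = 0.637
D = 607 / 0.637 = 952.9
Other denominator terms total 875
partial interviews = 952.9 − 875 ≈ 78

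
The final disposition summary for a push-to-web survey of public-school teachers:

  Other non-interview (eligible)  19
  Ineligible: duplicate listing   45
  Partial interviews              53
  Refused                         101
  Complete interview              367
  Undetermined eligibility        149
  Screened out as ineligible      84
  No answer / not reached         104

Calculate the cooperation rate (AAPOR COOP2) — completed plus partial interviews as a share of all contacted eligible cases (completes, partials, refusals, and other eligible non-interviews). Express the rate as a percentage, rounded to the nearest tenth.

77.8%

Out of scope = 84 + 45 = 129
Num → 367 + 53 = 420
Denominator → 367 + 53 + 101 + 19 = 540
COOP2 = 420 / 540 = 0.7778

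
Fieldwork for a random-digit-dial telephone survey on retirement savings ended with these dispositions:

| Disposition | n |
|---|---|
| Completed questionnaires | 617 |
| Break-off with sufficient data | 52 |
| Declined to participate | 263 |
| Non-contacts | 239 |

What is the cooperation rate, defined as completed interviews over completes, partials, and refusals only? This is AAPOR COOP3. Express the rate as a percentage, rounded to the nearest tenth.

Top → 617
Denom → 617 + 52 + 263 = 932
COOP3 = 617 / 932 = 0.6620

66.2%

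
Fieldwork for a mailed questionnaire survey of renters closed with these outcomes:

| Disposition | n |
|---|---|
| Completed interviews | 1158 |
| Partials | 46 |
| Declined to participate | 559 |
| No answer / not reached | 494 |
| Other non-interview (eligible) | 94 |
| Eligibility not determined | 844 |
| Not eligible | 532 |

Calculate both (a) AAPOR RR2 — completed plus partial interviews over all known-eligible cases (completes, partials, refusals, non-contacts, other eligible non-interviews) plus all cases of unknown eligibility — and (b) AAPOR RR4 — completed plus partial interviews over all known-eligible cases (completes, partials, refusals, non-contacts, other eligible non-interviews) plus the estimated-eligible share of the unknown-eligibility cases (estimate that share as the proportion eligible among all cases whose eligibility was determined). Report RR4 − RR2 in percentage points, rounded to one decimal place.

1.9

Numerator → 1158 + 46 = 1204
Denom → 1158 + 46 + 559 + 494 + 94 + 844 = 3195
RR2 = 1204 / 3195 = 0.3768
Eligible (known) → 1158 + 46 + 559 + 494 + 94 = 2351
e = 2351 / (2351 + 532) = 2351 / 2883 = 0.8155
Estimated eligible among unknowns → 0.8155 × 844 = 688.28
Denom → 2351 + 688.28 = 3039.28
RR4 = 1204 / 3039.28 = 0.3961
Difference = 39.61 − 37.68 = 1.93 percentage points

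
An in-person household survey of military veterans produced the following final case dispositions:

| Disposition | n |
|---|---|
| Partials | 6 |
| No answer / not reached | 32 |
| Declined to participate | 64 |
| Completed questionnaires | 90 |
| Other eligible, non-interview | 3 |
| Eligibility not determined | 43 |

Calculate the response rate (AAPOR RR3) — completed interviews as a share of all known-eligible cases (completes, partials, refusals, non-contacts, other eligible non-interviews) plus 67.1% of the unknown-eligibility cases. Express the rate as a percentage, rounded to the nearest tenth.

40.2%

Numerator = 90
Known eligible = 90 + 6 + 64 + 32 + 3 = 195
Eligible share of unknowns = 0.6710 × 43 = 28.85
Denominator = 195 + 28.85 = 223.85
RR3 = 90 / 223.85 = 0.4021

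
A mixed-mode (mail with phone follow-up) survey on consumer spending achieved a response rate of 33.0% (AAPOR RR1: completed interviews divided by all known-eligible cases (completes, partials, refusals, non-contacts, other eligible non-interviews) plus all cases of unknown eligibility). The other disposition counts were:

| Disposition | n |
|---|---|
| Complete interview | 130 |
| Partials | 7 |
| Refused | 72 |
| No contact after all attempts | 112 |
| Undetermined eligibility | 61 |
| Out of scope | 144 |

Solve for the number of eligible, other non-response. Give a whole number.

RR1 = 130 / D = 0.330
D = 130 / 0.330 = 393.9
Rest of base = 382
eligible, other non-response = 393.9 − 382 ≈ 12

12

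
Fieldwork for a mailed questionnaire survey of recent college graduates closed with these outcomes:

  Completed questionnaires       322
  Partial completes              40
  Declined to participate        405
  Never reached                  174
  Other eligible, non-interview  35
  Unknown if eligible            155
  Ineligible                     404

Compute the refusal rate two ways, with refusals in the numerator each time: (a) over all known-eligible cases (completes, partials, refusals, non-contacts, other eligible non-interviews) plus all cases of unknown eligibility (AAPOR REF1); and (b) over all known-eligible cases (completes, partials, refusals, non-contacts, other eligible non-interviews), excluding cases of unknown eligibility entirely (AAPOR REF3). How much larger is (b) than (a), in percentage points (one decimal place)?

5.7

Top = 405
Base = 322 + 40 + 405 + 174 + 35 + 155 = 1131
REF1 = 405 / 1131 = 0.3581
Base = 322 + 40 + 405 + 174 + 35 = 976
REF3 = 405 / 976 = 0.4150
Difference = 41.50 − 35.81 = 5.69 percentage points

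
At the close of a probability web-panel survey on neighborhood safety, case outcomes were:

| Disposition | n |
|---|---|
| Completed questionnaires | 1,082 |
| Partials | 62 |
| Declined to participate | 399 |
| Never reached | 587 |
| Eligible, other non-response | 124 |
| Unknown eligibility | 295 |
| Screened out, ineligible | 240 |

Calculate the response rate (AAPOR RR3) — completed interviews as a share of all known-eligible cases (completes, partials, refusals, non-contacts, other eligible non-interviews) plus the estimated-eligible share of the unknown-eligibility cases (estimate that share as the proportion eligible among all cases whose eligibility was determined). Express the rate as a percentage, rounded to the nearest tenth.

Num → 1082
Determined eligible → 1082 + 62 + 399 + 587 + 124 = 2254
e = 2254 / (2254 + 240) = 2254 / 2494 = 0.9038
e × U → 0.9038 × 295 = 266.62
Denominator → 2254 + 266.62 = 2520.62
RR3 = 1082 / 2520.62 = 0.4293

42.9%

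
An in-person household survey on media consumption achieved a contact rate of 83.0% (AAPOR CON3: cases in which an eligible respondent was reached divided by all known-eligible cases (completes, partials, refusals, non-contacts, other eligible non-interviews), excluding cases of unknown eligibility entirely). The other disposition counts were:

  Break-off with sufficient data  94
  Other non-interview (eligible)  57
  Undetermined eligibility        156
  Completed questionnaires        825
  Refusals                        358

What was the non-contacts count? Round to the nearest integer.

Num → 825 + 94 + 358 + 57 = 1334
CON3 = 1334 / D = 0.830
D = 1334 / 0.830 = 1607.2
Remaining denominator categories sum to 1334
non-contacts = 1607.2 − 1334 ≈ 273

273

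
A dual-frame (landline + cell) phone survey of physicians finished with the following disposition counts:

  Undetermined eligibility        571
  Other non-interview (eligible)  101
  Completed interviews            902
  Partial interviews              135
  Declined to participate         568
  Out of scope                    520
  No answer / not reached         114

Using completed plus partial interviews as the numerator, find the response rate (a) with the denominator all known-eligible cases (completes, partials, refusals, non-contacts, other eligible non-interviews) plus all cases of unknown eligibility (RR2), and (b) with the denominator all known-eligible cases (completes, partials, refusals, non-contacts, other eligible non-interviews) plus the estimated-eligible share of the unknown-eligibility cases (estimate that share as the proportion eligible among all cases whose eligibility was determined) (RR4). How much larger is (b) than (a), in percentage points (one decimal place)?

2.4

Num: 902 + 135 = 1037
Base: 902 + 135 + 568 + 114 + 101 + 571 = 2391
RR2 = 1037 / 2391 = 0.4337
Eligible (known): 902 + 135 + 568 + 114 + 101 = 1820
e = 1820 / (1820 + 520) = 1820 / 2340 = 0.7778
Eligible share of unknowns: 0.7778 × 571 = 444.12
Base: 1820 + 444.12 = 2264.12
RR4 = 1037 / 2264.12 = 0.4580
Difference = 45.80 − 43.37 = 2.43 percentage points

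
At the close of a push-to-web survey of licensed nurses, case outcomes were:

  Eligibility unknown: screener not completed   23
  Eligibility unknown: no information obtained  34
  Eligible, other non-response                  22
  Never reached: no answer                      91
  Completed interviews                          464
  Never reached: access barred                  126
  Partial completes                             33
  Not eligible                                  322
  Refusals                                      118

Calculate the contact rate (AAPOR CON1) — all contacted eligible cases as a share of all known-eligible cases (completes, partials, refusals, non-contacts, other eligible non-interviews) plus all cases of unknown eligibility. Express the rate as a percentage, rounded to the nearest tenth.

69.9%

Never reached = 91 + 126 = 217
Unknown if eligible = 23 + 34 = 57
Top → 464 + 33 + 118 + 22 = 637
Base → 464 + 33 + 118 + 217 + 22 + 57 = 911
CON1 = 637 / 911 = 0.6992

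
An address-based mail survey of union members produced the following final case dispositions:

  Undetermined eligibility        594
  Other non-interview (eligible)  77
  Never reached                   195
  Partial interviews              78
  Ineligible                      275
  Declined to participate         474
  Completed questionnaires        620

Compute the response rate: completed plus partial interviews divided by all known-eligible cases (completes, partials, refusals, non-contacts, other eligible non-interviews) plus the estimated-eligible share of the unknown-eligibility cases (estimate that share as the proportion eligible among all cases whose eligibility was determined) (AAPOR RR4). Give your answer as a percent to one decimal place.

Num: 620 + 78 = 698
Determined eligible: 620 + 78 + 474 + 195 + 77 = 1444
e = 1444 / (1444 + 275) = 1444 / 1719 = 0.8400
Estimated eligible among unknowns: 0.8400 × 594 = 498.96
Denom: 1444 + 498.96 = 1942.96
RR4 = 698 / 1942.96 = 0.3592

35.9%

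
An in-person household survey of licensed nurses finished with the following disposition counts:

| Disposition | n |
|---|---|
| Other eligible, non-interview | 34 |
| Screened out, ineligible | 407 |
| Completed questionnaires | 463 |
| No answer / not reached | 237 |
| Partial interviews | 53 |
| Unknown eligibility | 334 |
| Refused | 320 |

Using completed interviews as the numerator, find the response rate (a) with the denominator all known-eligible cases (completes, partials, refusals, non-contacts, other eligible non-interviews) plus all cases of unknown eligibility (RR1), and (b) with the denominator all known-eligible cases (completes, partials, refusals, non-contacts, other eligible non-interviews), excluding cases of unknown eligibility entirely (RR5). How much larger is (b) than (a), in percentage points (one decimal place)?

Top: 463
Base: 463 + 53 + 320 + 237 + 34 + 334 = 1441
RR1 = 463 / 1441 = 0.3213
Base: 463 + 53 + 320 + 237 + 34 = 1107
RR5 = 463 / 1107 = 0.4182
Difference = 41.82 − 32.13 = 9.69 percentage points

9.7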